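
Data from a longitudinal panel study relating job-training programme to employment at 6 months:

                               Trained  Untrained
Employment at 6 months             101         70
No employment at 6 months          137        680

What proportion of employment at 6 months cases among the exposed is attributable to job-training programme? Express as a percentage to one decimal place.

Reading the table with exposure as columns: a = 101 (Trained, case), b = 137 (Trained, non-case), c = 70 (Untrained, case), d = 680.
Risk in exposed = 101/238 = 0.42437; risk in unexposed = 70/750 = 0.09333.
RR = 0.42437/0.09333 = 4.54682
AR% = (RR − 1)/RR × 100 = (4.54682 − 1)/4.54682 × 100 = 78.0066%

78.0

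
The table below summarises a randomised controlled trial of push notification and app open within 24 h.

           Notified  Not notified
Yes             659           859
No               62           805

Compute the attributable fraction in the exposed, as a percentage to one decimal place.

Reading the table with exposure as columns: a = 659 (Notified, case), b = 62 (Notified, non-case), c = 859 (Not notified, case), d = 805.
Risk in exposed = 659/721 = 0.91401; risk in unexposed = 859/1664 = 0.51623.
RR = 0.91401/0.51623 = 1.77056
AR% = (RR − 1)/RR × 100 = (1.77056 − 1)/1.77056 × 100 = 43.5206%

43.5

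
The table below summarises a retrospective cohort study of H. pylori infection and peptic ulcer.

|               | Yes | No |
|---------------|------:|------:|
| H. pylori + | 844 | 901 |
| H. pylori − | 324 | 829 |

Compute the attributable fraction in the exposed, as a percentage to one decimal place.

Cells: a = 844, b = 901, c = 324, d = 829.
Risk in exposed = 844/1745 = 0.48367; risk in unexposed = 324/1153 = 0.28101.
RR = 0.48367/0.28101 = 1.72120
AR% = (RR − 1)/RR × 100 = (1.72120 − 1)/1.72120 × 100 = 41.9010%

41.9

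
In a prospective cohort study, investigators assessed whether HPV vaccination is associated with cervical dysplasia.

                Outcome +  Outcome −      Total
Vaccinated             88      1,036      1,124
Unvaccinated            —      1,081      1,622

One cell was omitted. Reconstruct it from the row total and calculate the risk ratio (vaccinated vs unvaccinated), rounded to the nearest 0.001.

0.235

The missing cell is in the unexposed row: 1622 − 1081 = 541.
So a = 88, b = 1036, c = 541, d = 1081.
RR = [a/(a+b)] / [c/(c+d)] = (88/1124) / (541/1622) = 0.07829/0.33354 = 0.23473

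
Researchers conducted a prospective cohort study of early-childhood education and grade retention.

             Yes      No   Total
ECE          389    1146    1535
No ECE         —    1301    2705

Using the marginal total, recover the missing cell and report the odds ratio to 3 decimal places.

The missing cell is in the unexposed row: 2705 − 1301 = 1404.
So a = 389, b = 1146, c = 1404, d = 1301.
OR = (a·d)/(b·c) = (389 × 1301) / (1146 × 1404) = 506089 / 1608984 = 0.31454

0.315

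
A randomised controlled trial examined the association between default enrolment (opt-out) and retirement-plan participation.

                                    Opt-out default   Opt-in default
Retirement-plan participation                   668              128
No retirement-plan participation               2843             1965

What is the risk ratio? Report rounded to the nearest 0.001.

Reading the table with exposure as columns: a = 668 (Opt-out default, case), b = 2843 (Opt-out default, non-case), c = 128 (Opt-in default, case), d = 1965.
Risk in exposed = 668/3511 = 0.19026; risk in unexposed = 128/2093 = 0.06116.
RR = 0.19026 / 0.06116 = 3.11103
The risk among the exposed is 3.11 times that among the unexposed.

3.111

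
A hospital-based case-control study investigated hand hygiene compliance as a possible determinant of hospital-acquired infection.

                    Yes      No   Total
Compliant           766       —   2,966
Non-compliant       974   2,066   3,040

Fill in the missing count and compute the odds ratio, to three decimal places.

0.739

The missing cell is in the exposed row: 2966 − 766 = 2200.
So a = 766, b = 2200, c = 974, d = 2066.
OR = (a·d)/(b·c) = (766 × 2066) / (2200 × 974) = 1582556 / 2142800 = 0.73855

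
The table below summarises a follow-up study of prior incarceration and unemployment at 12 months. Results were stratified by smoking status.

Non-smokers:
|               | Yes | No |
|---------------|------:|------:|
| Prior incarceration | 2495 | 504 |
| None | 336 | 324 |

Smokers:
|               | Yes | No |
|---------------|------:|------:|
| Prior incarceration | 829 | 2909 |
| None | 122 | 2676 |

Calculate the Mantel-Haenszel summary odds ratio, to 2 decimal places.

5.57

OR_MH = Σ(aᵢdᵢ/nᵢ) / Σ(bᵢcᵢ/nᵢ), where nᵢ is the stratum total.
Stratum 1 (Non-smokers): n = 3659; a·d/n = 2495·324/3659 = 220.9292; b·c/n = 504·336/3659 = 46.2815
Stratum 2 (Smokers): n = 6536; a·d/n = 829·2676/6536 = 339.4131; b·c/n = 2909·122/6536 = 54.2990
OR_MH = (220.9292 + 339.4131) / (46.2815 + 54.2990) = 560.3423 / 100.5805 = 5.57109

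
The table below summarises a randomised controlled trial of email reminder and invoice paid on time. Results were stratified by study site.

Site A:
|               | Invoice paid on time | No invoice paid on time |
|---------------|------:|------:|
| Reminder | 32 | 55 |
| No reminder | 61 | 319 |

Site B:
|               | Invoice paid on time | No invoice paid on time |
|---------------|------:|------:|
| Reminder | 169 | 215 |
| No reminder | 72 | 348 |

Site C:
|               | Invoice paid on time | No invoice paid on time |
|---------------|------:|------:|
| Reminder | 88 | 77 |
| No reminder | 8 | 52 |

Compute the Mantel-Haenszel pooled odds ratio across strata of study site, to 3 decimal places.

3.953

OR_MH = Σ(aᵢdᵢ/nᵢ) / Σ(bᵢcᵢ/nᵢ), where nᵢ is the stratum total.
Stratum 1 (Site A): n = 467; a·d/n = 32·319/467 = 21.8587; b·c/n = 55·61/467 = 7.1842
Stratum 2 (Site B): n = 804; a·d/n = 169·348/804 = 73.1493; b·c/n = 215·72/804 = 19.2537
Stratum 3 (Site C): n = 225; a·d/n = 88·52/225 = 20.3378; b·c/n = 77·8/225 = 2.7378
OR_MH = (21.8587 + 73.1493 + 20.3378) / (7.1842 + 19.2537 + 2.7378) = 115.3457 / 29.1757 = 3.95349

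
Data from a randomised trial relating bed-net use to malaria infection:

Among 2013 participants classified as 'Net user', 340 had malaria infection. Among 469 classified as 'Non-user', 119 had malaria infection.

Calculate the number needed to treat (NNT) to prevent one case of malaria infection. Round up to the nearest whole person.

12

Risk in treated group = 340/2013 = 0.16890; risk in control = 119/469 = 0.25373.
Absolute risk reduction = 0.25373 − 0.16890 = 0.08483
NNT = 1 / ARR = 1 / 0.08483 = 11.788 → round up → 12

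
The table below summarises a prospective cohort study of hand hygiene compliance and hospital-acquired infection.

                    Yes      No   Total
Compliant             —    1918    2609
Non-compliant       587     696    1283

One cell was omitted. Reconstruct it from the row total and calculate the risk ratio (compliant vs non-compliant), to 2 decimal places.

The missing cell is in the exposed row: 2609 − 1918 = 691.
So a = 691, b = 1918, c = 587, d = 696.
RR = [a/(a+b)] / [c/(c+d)] = (691/2609) / (587/1283) = 0.26485/0.45752 = 0.57889

0.58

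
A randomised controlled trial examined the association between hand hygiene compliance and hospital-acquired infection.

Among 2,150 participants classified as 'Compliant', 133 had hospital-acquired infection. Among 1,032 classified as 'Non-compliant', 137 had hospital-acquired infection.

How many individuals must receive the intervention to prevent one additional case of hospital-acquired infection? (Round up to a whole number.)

Risk in treated group = 133/2150 = 0.06186; risk in control = 137/1032 = 0.13275.
Absolute risk reduction = 0.13275 − 0.06186 = 0.07089
NNT = 1 / ARR = 1 / 0.07089 = 14.106 → round up → 15

15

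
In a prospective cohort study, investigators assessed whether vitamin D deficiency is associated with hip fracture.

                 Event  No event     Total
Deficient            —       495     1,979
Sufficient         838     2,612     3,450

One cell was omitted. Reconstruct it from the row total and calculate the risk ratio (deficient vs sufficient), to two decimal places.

The missing cell is in the exposed row: 1979 − 495 = 1484.
So a = 1484, b = 495, c = 838, d = 2612.
RR = [a/(a+b)] / [c/(c+d)] = (1484/1979) / (838/3450) = 0.74987/0.24290 = 3.08719

3.09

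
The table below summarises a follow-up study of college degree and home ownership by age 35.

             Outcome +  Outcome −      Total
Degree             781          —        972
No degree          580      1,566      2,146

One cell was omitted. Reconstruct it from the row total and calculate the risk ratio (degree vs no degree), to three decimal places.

2.973

The missing cell is in the exposed row: 972 − 781 = 191.
So a = 781, b = 191, c = 580, d = 1566.
RR = [a/(a+b)] / [c/(c+d)] = (781/972) / (580/2146) = 0.80350/0.27027 = 2.97294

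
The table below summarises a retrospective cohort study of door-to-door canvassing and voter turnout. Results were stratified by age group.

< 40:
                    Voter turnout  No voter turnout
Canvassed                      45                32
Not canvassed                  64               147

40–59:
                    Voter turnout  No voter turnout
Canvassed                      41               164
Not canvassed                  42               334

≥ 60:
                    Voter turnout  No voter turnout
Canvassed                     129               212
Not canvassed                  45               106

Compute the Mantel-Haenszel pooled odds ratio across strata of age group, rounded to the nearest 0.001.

1.938

OR_MH = Σ(aᵢdᵢ/nᵢ) / Σ(bᵢcᵢ/nᵢ), where nᵢ is the stratum total.
Stratum 1 (< 40): n = 288; a·d/n = 45·147/288 = 22.9688; b·c/n = 32·64/288 = 7.1111
Stratum 2 (40–59): n = 581; a·d/n = 41·334/581 = 23.5697; b·c/n = 164·42/581 = 11.8554
Stratum 3 (≥ 60): n = 492; a·d/n = 129·106/492 = 27.7927; b·c/n = 212·45/492 = 19.3902
OR_MH = (22.9688 + 23.5697 + 27.7927) / (7.1111 + 11.8554 + 19.3902) = 74.3311 / 38.3568 = 1.93789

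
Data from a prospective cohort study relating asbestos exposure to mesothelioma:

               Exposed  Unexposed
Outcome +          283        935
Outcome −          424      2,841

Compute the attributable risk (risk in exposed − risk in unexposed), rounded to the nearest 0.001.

Reading the table with exposure as columns: a = 283 (Exposed, case), b = 424 (Exposed, non-case), c = 935 (Unexposed, case), d = 2841.
Risk in exposed = 283/707 = 0.400283; risk in unexposed = 935/3776 = 0.247617.
Risk difference = 0.400283 − 0.247617 = 0.152666

0.153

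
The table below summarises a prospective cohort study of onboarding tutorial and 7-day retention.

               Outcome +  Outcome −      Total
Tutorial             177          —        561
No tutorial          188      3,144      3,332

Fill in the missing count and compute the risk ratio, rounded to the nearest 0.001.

The missing cell is in the exposed row: 561 − 177 = 384.
So a = 177, b = 384, c = 188, d = 3144.
RR = [a/(a+b)] / [c/(c+d)] = (177/561) / (188/3332) = 0.31551/0.05642 = 5.59188

5.592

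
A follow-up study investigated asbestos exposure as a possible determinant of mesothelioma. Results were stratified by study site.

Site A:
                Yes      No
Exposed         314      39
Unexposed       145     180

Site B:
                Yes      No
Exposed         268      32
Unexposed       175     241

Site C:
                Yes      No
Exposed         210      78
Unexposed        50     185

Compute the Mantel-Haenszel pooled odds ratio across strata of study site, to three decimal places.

OR_MH = Σ(aᵢdᵢ/nᵢ) / Σ(bᵢcᵢ/nᵢ), where nᵢ is the stratum total.
Stratum 1 (Site A): n = 678; a·d/n = 314·180/678 = 83.3628; b·c/n = 39·145/678 = 8.3407
Stratum 2 (Site B): n = 716; a·d/n = 268·241/716 = 90.2067; b·c/n = 32·175/716 = 7.8212
Stratum 3 (Site C): n = 523; a·d/n = 210·185/523 = 74.2830; b·c/n = 78·50/523 = 7.4570
OR_MH = (83.3628 + 90.2067 + 74.2830) / (8.3407 + 7.8212 + 7.4570) = 247.8525 / 23.6189 = 10.49381

10.494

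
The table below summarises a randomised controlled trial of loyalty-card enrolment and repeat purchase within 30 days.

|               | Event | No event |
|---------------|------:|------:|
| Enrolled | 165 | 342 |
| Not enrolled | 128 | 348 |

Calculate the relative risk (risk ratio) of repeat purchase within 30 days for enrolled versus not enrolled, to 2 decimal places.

1.21

Cells: a = 165, b = 342, c = 128, d = 348.
Risk in exposed = 165/507 = 0.32544; risk in unexposed = 128/476 = 0.26891.
RR = 0.32544 / 0.26891 = 1.21024
The risk among the exposed is 1.21 times that among the unexposed.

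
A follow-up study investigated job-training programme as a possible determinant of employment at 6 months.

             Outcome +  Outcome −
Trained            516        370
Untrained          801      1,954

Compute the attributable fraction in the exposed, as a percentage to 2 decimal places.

Cells: a = 516, b = 370, c = 801, d = 1954.
Risk in exposed = 516/886 = 0.58239; risk in unexposed = 801/2755 = 0.29074.
RR = 0.58239/0.29074 = 2.00311
AR% = (RR − 1)/RR × 100 = (2.00311 − 1)/2.00311 × 100 = 50.0777%

50.08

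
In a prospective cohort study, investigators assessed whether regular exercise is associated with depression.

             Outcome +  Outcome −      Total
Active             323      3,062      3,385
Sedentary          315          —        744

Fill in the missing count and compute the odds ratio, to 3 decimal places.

0.144

The missing cell is in the unexposed row: 744 − 315 = 429.
So a = 323, b = 3062, c = 315, d = 429.
OR = (a·d)/(b·c) = (323 × 429) / (3062 × 315) = 138567 / 964530 = 0.14366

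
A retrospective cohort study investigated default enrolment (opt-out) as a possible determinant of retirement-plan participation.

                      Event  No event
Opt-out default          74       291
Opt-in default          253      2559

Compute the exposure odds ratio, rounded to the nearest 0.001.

Cells: a = 74, b = 291, c = 253, d = 2559.
OR = (a·d)/(b·c) = (74 × 2559) / (291 × 253) = 189366 / 73623 = 2.57210
The odds of retirement-plan participation are about 2.57 times as high in the opt-out default group.

2.572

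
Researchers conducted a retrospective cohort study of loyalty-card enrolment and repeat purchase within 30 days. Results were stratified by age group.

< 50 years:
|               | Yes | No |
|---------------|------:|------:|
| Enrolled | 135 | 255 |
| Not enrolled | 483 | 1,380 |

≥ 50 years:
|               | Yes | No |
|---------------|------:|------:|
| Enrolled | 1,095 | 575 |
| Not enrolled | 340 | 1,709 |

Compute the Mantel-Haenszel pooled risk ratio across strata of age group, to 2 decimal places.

3.03

RR_MH = Σ(aᵢ·n₀ᵢ/nᵢ) / Σ(cᵢ·n₁ᵢ/nᵢ), with n₁ᵢ = aᵢ+bᵢ (exposed), n₀ᵢ = cᵢ+dᵢ (unexposed), nᵢ = n₁ᵢ+n₀ᵢ.
Stratum 1 (< 50 years): n₁ = 390, n₀ = 1863, n = 2253; a·n₀/n = 135·1863/2253 = 111.6312; c·n₁/n = 483·390/2253 = 83.6085
Stratum 2 (≥ 50 years): n₁ = 1670, n₀ = 2049, n = 3719; a·n₀/n = 1095·2049/3719 = 603.2952; c·n₁/n = 340·1670/3719 = 152.6755
RR_MH = (111.6312 + 603.2952) / (83.6085 + 152.6755) = 714.9264 / 236.2840 = 3.02571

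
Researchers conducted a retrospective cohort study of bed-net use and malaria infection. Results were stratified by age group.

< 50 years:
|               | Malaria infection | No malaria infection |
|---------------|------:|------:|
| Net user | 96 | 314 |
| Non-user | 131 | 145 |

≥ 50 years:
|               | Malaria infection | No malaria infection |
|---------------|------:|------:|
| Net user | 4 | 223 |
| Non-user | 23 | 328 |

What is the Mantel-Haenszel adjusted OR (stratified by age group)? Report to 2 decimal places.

OR_MH = Σ(aᵢdᵢ/nᵢ) / Σ(bᵢcᵢ/nᵢ), where nᵢ is the stratum total.
Stratum 1 (< 50 years): n = 686; a·d/n = 96·145/686 = 20.2915; b·c/n = 314·131/686 = 59.9621
Stratum 2 (≥ 50 years): n = 578; a·d/n = 4·328/578 = 2.2699; b·c/n = 223·23/578 = 8.8737
OR_MH = (20.2915 + 2.2699) / (59.9621 + 8.8737) = 22.5614 / 68.8358 = 0.32776

0.33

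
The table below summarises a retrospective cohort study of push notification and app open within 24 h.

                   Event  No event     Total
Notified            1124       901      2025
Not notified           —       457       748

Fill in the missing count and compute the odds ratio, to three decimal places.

1.959

The missing cell is in the unexposed row: 748 − 457 = 291.
So a = 1124, b = 901, c = 291, d = 457.
OR = (a·d)/(b·c) = (1124 × 457) / (901 × 291) = 513668 / 262191 = 1.95914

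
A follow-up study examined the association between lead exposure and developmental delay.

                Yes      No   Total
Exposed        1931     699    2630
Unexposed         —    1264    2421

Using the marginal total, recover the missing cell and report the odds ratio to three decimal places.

The missing cell is in the unexposed row: 2421 − 1264 = 1157.
So a = 1931, b = 699, c = 1157, d = 1264.
OR = (a·d)/(b·c) = (1931 × 1264) / (699 × 1157) = 2440784 / 808743 = 3.01800

3.018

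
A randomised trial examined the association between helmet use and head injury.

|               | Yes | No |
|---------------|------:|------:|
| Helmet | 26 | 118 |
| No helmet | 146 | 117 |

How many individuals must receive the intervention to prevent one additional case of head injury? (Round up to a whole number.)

3

Risk in treated group = 26/144 = 0.18056; risk in control = 146/263 = 0.55513.
Absolute risk reduction = 0.55513 − 0.18056 = 0.37458
NNT = 1 / ARR = 1 / 0.37458 = 2.670 → round up → 3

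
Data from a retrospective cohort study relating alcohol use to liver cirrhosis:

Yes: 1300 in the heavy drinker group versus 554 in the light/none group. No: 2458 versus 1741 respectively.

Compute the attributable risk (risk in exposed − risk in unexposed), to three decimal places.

From the description: a = 1300, b = 2458, c = 554, d = 1741.
Risk in exposed = 1300/3758 = 0.345929; risk in unexposed = 554/2295 = 0.241394.
Risk difference = 0.345929 − 0.241394 = 0.104534

0.105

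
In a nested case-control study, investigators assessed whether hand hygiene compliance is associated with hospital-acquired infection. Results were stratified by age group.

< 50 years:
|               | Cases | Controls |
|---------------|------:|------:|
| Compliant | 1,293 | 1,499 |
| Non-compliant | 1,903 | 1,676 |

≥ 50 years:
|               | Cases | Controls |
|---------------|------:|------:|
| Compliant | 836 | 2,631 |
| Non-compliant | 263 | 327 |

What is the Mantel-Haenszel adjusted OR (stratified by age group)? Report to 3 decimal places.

OR_MH = Σ(aᵢdᵢ/nᵢ) / Σ(bᵢcᵢ/nᵢ), where nᵢ is the stratum total.
Stratum 1 (< 50 years): n = 6371; a·d/n = 1293·1676/6371 = 340.1457; b·c/n = 1499·1903/6371 = 447.7471
Stratum 2 (≥ 50 years): n = 4057; a·d/n = 836·327/4057 = 67.3828; b·c/n = 2631·263/4057 = 170.5578
OR_MH = (340.1457 + 67.3828) / (447.7471 + 170.5578) = 407.5285 / 618.3049 = 0.65911

0.659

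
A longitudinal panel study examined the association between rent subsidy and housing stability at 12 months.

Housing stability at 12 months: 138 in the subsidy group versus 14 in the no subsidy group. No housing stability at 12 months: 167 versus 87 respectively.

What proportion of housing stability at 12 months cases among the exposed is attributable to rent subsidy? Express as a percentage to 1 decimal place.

69.4

From the description: a = 138, b = 167, c = 14, d = 87.
Risk in exposed = 138/305 = 0.45246; risk in unexposed = 14/101 = 0.13861.
RR = 0.45246/0.13861 = 3.26417
AR% = (RR − 1)/RR × 100 = (3.26417 − 1)/3.26417 × 100 = 69.3643%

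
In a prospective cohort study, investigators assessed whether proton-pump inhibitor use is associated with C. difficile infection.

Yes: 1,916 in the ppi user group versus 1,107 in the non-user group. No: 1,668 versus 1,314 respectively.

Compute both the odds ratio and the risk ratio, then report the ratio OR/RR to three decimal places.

1.166

From the description: a = 1916, b = 1668, c = 1107, d = 1314.
OR = (1916·1314)/(1668·1107) = 2517624/1846476 = 1.36348
Risk in exposed = 1916/3584 = 0.53460; risk in unexposed = 1107/2421 = 0.45725; RR = 1.16916
OR/RR = 1.36348 / 1.16916 = 1.16620
The outcome is not rare, so the OR lies further from 1 than the RR.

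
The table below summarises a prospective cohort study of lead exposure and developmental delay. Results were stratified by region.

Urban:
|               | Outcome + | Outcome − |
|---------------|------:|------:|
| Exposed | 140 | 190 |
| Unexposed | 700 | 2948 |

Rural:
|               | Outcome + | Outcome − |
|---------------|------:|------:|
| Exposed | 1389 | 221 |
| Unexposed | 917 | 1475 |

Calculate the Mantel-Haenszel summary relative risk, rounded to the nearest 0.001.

2.245

RR_MH = Σ(aᵢ·n₀ᵢ/nᵢ) / Σ(cᵢ·n₁ᵢ/nᵢ), with n₁ᵢ = aᵢ+bᵢ (exposed), n₀ᵢ = cᵢ+dᵢ (unexposed), nᵢ = n₁ᵢ+n₀ᵢ.
Stratum 1 (Urban): n₁ = 330, n₀ = 3648, n = 3978; a·n₀/n = 140·3648/3978 = 128.3861; c·n₁/n = 700·330/3978 = 58.0694
Stratum 2 (Rural): n₁ = 1610, n₀ = 2392, n = 4002; a·n₀/n = 1389·2392/4002 = 830.2069; c·n₁/n = 917·1610/4002 = 368.9080
RR_MH = (128.3861 + 830.2069) / (58.0694 + 368.9080) = 958.5930 / 426.9774 = 2.24507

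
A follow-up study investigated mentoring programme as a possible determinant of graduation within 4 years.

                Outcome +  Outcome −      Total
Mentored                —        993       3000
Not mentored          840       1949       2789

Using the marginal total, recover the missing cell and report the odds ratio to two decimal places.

4.69

The missing cell is in the exposed row: 3000 − 993 = 2007.
So a = 2007, b = 993, c = 840, d = 1949.
OR = (a·d)/(b·c) = (2007 × 1949) / (993 × 840) = 3911643 / 834120 = 4.68954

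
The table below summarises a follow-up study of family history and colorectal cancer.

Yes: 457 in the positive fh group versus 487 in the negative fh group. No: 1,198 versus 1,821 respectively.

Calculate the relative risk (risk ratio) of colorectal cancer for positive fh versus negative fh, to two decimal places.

1.31

From the description: a = 457, b = 1198, c = 487, d = 1821.
Risk in exposed = 457/1655 = 0.27613; risk in unexposed = 487/2308 = 0.21101.
RR = 0.27613 / 0.21101 = 1.30865
The risk among the exposed is 1.31 times that among the unexposed.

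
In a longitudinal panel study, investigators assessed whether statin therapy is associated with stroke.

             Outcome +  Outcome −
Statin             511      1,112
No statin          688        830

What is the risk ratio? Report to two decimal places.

0.69

Cells: a = 511, b = 1112, c = 688, d = 830.
Risk in exposed = 511/1623 = 0.31485; risk in unexposed = 688/1518 = 0.45323.
RR = 0.31485 / 0.45323 = 0.69468
The risk is 31% lower among the exposed than among the unexposed.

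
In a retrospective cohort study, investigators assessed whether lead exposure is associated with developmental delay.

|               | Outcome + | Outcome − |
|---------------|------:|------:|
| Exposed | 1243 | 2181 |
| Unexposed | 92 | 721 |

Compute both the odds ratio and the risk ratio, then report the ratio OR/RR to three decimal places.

Cells: a = 1243, b = 2181, c = 92, d = 721.
OR = (1243·721)/(2181·92) = 896203/200652 = 4.46645
Risk in exposed = 1243/3424 = 0.36303; risk in unexposed = 92/813 = 0.11316; RR = 3.20804
OR/RR = 4.46645 / 3.20804 = 1.39227
The outcome is not rare, so the OR lies further from 1 than the RR.

1.392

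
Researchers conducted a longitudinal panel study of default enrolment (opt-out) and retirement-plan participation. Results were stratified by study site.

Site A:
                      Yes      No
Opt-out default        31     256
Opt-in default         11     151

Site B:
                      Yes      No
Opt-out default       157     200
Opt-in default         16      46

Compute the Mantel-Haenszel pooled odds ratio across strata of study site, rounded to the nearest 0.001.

OR_MH = Σ(aᵢdᵢ/nᵢ) / Σ(bᵢcᵢ/nᵢ), where nᵢ is the stratum total.
Stratum 1 (Site A): n = 449; a·d/n = 31·151/449 = 10.4254; b·c/n = 256·11/449 = 6.2717
Stratum 2 (Site B): n = 419; a·d/n = 157·46/419 = 17.2363; b·c/n = 200·16/419 = 7.6372
OR_MH = (10.4254 + 17.2363) / (6.2717 + 7.6372) = 27.6617 / 13.9089 = 1.98877

1.989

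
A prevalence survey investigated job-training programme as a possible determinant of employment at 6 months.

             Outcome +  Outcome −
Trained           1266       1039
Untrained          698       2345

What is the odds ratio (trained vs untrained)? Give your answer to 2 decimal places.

Cells: a = 1266, b = 1039, c = 698, d = 2345.
OR = (a·d)/(b·c) = (1266 × 2345) / (1039 × 698) = 2968770 / 725222 = 4.09360
The odds of employment at 6 months are about 4.09 times as high in the trained group.

4.09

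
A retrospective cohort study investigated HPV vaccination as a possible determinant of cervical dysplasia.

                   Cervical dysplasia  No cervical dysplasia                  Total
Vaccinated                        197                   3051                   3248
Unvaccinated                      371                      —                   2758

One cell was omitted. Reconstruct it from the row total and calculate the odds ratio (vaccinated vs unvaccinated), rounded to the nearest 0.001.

0.415

The missing cell is in the unexposed row: 2758 − 371 = 2387.
So a = 197, b = 3051, c = 371, d = 2387.
OR = (a·d)/(b·c) = (197 × 2387) / (3051 × 371) = 470239 / 1131921 = 0.41543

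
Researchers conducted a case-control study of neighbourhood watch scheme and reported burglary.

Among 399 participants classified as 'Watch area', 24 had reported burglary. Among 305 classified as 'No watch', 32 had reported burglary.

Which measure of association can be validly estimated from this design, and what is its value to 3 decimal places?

0.546

From the description: a = 24, b = 375, c = 32, d = 273.
This is a case-control study: participants were sampled on outcome status, so risks in the source population cannot be estimated directly — relative risk is not valid here. The odds ratio is the appropriate measure.
OR = (a·d)/(b·c) = (24 × 273) / (375 × 32) = 6552 / 12000 = 0.54600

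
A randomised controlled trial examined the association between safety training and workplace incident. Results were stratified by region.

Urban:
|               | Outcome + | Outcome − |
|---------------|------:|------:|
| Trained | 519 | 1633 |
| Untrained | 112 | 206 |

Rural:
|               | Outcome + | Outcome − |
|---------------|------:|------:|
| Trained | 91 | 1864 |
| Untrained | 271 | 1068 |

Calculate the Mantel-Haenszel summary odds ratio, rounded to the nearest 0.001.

OR_MH = Σ(aᵢdᵢ/nᵢ) / Σ(bᵢcᵢ/nᵢ), where nᵢ is the stratum total.
Stratum 1 (Urban): n = 2470; a·d/n = 519·206/2470 = 43.2850; b·c/n = 1633·112/2470 = 74.0470
Stratum 2 (Rural): n = 3294; a·d/n = 91·1068/3294 = 29.5046; b·c/n = 1864·271/3294 = 153.3528
OR_MH = (43.2850 + 29.5046) / (74.0470 + 153.3528) = 72.7896 / 227.3997 = 0.32010

0.320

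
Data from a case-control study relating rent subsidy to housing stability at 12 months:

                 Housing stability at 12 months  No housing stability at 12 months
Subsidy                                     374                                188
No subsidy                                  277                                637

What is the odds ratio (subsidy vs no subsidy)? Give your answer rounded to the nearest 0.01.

4.57

Cells: a = 374, b = 188, c = 277, d = 637.
OR = (a·d)/(b·c) = (374 × 637) / (188 × 277) = 238238 / 52076 = 4.57481
The odds of housing stability at 12 months are about 4.57 times as high in the subsidy group.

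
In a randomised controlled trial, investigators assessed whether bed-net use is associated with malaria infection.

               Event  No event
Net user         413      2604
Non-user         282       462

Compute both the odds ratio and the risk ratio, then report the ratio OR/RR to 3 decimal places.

Cells: a = 413, b = 2604, c = 282, d = 462.
OR = (413·462)/(2604·282) = 190806/734328 = 0.25984
Risk in exposed = 413/3017 = 0.13689; risk in unexposed = 282/744 = 0.37903; RR = 0.36116
OR/RR = 0.25984 / 0.36116 = 0.71945
The outcome is not rare, so the OR lies further from 1 than the RR.

0.719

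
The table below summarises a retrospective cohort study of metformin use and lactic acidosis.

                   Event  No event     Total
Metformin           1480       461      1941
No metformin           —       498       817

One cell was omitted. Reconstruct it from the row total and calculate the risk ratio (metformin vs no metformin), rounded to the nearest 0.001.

1.953

The missing cell is in the unexposed row: 817 − 498 = 319.
So a = 1480, b = 461, c = 319, d = 498.
RR = [a/(a+b)] / [c/(c+d)] = (1480/1941) / (319/817) = 0.76249/0.39045 = 1.95284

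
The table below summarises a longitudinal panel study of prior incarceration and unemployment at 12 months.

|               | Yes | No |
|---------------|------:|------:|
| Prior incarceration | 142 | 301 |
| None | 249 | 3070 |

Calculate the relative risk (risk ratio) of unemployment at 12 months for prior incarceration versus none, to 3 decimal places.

4.273

Cells: a = 142, b = 301, c = 249, d = 3070.
Risk in exposed = 142/443 = 0.32054; risk in unexposed = 249/3319 = 0.07502.
RR = 0.32054 / 0.07502 = 4.27260
The risk among the exposed is 4.27 times that among the unexposed.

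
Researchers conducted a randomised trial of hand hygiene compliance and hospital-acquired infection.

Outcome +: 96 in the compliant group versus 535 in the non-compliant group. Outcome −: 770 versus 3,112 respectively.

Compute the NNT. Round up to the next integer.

28

Risk in treated group = 96/866 = 0.11085; risk in control = 535/3647 = 0.14670.
Absolute risk reduction = 0.14670 − 0.11085 = 0.03584
NNT = 1 / ARR = 1 / 0.03584 = 27.901 → round up → 28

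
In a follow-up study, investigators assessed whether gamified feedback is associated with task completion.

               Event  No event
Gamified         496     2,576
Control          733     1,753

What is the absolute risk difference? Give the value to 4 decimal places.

-0.1334

Cells: a = 496, b = 2576, c = 733, d = 1753.
Risk in exposed = 496/3072 = 0.161458; risk in unexposed = 733/2486 = 0.294851.
Risk difference = 0.161458 − 0.294851 = -0.133393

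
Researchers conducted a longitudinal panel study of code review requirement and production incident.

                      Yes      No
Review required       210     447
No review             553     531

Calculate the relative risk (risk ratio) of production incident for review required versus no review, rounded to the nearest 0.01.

Cells: a = 210, b = 447, c = 553, d = 531.
Risk in exposed = 210/657 = 0.31963; risk in unexposed = 553/1084 = 0.51015.
RR = 0.31963 / 0.51015 = 0.62655
The risk is 37% lower among the exposed than among the unexposed.

0.63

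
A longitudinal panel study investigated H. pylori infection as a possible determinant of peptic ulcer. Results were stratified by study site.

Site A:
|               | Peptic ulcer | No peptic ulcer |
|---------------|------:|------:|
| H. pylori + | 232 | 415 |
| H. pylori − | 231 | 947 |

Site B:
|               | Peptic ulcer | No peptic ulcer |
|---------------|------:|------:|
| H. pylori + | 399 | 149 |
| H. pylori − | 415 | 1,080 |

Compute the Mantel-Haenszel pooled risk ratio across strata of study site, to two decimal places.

2.29

RR_MH = Σ(aᵢ·n₀ᵢ/nᵢ) / Σ(cᵢ·n₁ᵢ/nᵢ), with n₁ᵢ = aᵢ+bᵢ (exposed), n₀ᵢ = cᵢ+dᵢ (unexposed), nᵢ = n₁ᵢ+n₀ᵢ.
Stratum 1 (Site A): n₁ = 647, n₀ = 1178, n = 1825; a·n₀/n = 232·1178/1825 = 149.7512; c·n₁/n = 231·647/1825 = 81.8942
Stratum 2 (Site B): n₁ = 548, n₀ = 1495, n = 2043; a·n₀/n = 399·1495/2043 = 291.9750; c·n₁/n = 415·548/2043 = 111.3167
RR_MH = (149.7512 + 291.9750) / (81.8942 + 111.3167) = 441.7263 / 193.2109 = 2.28624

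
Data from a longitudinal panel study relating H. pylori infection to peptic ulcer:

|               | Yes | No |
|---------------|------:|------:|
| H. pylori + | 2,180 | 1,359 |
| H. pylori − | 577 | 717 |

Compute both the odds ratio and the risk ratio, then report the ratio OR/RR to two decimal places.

1.44

Cells: a = 2180, b = 1359, c = 577, d = 717.
OR = (2180·717)/(1359·577) = 1563060/784143 = 1.99334
Risk in exposed = 2180/3539 = 0.61599; risk in unexposed = 577/1294 = 0.44590; RR = 1.38145
OR/RR = 1.99334 / 1.38145 = 1.44293
The outcome is not rare, so the OR lies further from 1 than the RR.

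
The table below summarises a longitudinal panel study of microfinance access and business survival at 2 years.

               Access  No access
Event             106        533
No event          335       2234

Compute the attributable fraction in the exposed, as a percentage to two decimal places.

19.86

Reading the table with exposure as columns: a = 106 (Access, case), b = 335 (Access, non-case), c = 533 (No access, case), d = 2234.
Risk in exposed = 106/441 = 0.24036; risk in unexposed = 533/2767 = 0.19263.
RR = 0.24036/0.19263 = 1.24781
AR% = (RR − 1)/RR × 100 = (1.24781 − 1)/1.24781 × 100 = 19.8597%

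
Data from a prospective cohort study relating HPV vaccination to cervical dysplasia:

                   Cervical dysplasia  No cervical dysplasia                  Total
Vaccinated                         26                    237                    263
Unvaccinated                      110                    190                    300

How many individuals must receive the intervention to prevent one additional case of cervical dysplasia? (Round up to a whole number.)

4

Risk in treated group = 26/263 = 0.09886; risk in control = 110/300 = 0.36667.
Absolute risk reduction = 0.36667 − 0.09886 = 0.26781
NNT = 1 / ARR = 1 / 0.26781 = 3.734 → round up → 4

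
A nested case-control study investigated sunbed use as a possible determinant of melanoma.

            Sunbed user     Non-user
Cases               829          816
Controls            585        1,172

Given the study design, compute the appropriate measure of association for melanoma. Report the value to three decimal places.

2.035

Reading the table with exposure as columns: a = 829 (Sunbed user, case), b = 585 (Sunbed user, non-case), c = 816 (Non-user, case), d = 1172.
This is a nested case-control study: participants were sampled on outcome status, so risks in the source population cannot be estimated directly — relative risk is not valid here. The odds ratio is the appropriate measure.
OR = (a·d)/(b·c) = (829 × 1172) / (585 × 816) = 971588 / 477360 = 2.03534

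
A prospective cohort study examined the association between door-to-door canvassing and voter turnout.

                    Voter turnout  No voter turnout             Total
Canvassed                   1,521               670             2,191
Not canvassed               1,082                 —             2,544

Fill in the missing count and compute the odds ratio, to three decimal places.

The missing cell is in the unexposed row: 2544 − 1082 = 1462.
So a = 1521, b = 670, c = 1082, d = 1462.
OR = (a·d)/(b·c) = (1521 × 1462) / (670 × 1082) = 2223702 / 724940 = 3.06743

3.067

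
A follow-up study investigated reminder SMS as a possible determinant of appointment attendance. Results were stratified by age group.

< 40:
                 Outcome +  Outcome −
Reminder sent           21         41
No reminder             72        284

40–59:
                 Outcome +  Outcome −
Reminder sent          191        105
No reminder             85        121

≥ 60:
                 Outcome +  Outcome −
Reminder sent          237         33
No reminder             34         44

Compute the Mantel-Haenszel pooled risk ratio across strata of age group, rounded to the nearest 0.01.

1.71

RR_MH = Σ(aᵢ·n₀ᵢ/nᵢ) / Σ(cᵢ·n₁ᵢ/nᵢ), with n₁ᵢ = aᵢ+bᵢ (exposed), n₀ᵢ = cᵢ+dᵢ (unexposed), nᵢ = n₁ᵢ+n₀ᵢ.
Stratum 1 (< 40): n₁ = 62, n₀ = 356, n = 418; a·n₀/n = 21·356/418 = 17.8852; c·n₁/n = 72·62/418 = 10.6794
Stratum 2 (40–59): n₁ = 296, n₀ = 206, n = 502; a·n₀/n = 191·206/502 = 78.3785; c·n₁/n = 85·296/502 = 50.1195
Stratum 3 (≥ 60): n₁ = 270, n₀ = 78, n = 348; a·n₀/n = 237·78/348 = 53.1207; c·n₁/n = 34·270/348 = 26.3793
RR_MH = (17.8852 + 78.3785 + 53.1207) / (10.6794 + 50.1195 + 26.3793) = 149.3843 / 87.1783 = 1.71355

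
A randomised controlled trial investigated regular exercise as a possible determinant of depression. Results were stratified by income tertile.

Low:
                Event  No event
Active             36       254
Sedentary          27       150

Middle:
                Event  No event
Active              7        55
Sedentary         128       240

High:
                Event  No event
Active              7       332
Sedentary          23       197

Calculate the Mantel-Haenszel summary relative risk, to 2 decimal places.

RR_MH = Σ(aᵢ·n₀ᵢ/nᵢ) / Σ(cᵢ·n₁ᵢ/nᵢ), with n₁ᵢ = aᵢ+bᵢ (exposed), n₀ᵢ = cᵢ+dᵢ (unexposed), nᵢ = n₁ᵢ+n₀ᵢ.
Stratum 1 (Low): n₁ = 290, n₀ = 177, n = 467; a·n₀/n = 36·177/467 = 13.6445; c·n₁/n = 27·290/467 = 16.7666
Stratum 2 (Middle): n₁ = 62, n₀ = 368, n = 430; a·n₀/n = 7·368/430 = 5.9907; c·n₁/n = 128·62/430 = 18.4558
Stratum 3 (High): n₁ = 339, n₀ = 220, n = 559; a·n₀/n = 7·220/559 = 2.7549; c·n₁/n = 23·339/559 = 13.9481
RR_MH = (13.6445 + 5.9907 + 2.7549) / (16.7666 + 18.4558 + 13.9481) = 22.3902 / 49.1705 = 0.45536

0.46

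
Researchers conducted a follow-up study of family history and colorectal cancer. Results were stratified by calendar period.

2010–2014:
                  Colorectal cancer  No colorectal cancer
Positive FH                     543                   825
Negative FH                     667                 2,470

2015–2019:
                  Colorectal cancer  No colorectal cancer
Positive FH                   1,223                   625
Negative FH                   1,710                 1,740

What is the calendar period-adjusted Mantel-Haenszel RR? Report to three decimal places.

RR_MH = Σ(aᵢ·n₀ᵢ/nᵢ) / Σ(cᵢ·n₁ᵢ/nᵢ), with n₁ᵢ = aᵢ+bᵢ (exposed), n₀ᵢ = cᵢ+dᵢ (unexposed), nᵢ = n₁ᵢ+n₀ᵢ.
Stratum 1 (2010–2014): n₁ = 1368, n₀ = 3137, n = 4505; a·n₀/n = 543·3137/4505 = 378.1112; c·n₁/n = 667·1368/4505 = 202.5430
Stratum 2 (2015–2019): n₁ = 1848, n₀ = 3450, n = 5298; a·n₀/n = 1223·3450/5298 = 796.4043; c·n₁/n = 1710·1848/5298 = 596.4666
RR_MH = (378.1112 + 796.4043) / (202.5430 + 596.4666) = 1174.5155 / 799.0095 = 1.46996

1.470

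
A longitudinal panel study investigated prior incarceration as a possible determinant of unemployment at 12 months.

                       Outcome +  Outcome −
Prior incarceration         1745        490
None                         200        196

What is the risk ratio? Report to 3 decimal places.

1.546

Cells: a = 1745, b = 490, c = 200, d = 196.
Risk in exposed = 1745/2235 = 0.78076; risk in unexposed = 200/396 = 0.50505.
RR = 0.78076 / 0.50505 = 1.54591
The risk among the exposed is 1.55 times that among the unexposed.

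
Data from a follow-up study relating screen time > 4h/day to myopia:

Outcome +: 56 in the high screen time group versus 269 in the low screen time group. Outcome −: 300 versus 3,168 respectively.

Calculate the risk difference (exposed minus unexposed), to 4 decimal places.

0.0790

From the description: a = 56, b = 300, c = 269, d = 3168.
Risk in exposed = 56/356 = 0.157303; risk in unexposed = 269/3437 = 0.078266.
Risk difference = 0.157303 − 0.078266 = 0.079037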